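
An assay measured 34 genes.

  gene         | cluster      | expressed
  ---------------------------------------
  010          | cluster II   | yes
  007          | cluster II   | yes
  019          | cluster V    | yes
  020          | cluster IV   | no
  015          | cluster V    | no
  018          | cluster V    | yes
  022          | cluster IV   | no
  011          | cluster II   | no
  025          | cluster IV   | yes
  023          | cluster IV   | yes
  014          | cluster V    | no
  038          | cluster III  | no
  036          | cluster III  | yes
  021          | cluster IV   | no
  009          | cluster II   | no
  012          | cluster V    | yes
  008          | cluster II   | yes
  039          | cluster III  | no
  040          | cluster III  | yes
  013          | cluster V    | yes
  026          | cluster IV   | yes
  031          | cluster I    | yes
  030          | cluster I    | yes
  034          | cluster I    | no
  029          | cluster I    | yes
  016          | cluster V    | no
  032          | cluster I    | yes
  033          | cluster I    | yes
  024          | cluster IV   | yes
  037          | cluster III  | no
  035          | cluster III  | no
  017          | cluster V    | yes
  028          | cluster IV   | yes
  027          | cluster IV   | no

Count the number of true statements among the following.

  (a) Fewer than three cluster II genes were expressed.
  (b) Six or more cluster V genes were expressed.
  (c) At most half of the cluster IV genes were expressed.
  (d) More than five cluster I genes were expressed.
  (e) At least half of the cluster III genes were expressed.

0

(a) cluster II: |A| = 5, |A ∩ B| = 3; needs |A ∩ B| < 3 — false.
(b) cluster V: |A| = 8, |A ∩ B| = 5; needs |A ∩ B| ≥ 6 — false.
(c) cluster IV: |A| = 9, |A ∩ B| = 5; needs |A ∩ B| ≤ |A ∖ B| — false.
(d) cluster I: |A| = 6, |A ∩ B| = 5; needs |A ∩ B| > 5 — false.
(e) cluster III: |A| = 6, |A ∩ B| = 2; needs |A ∩ B| ≥ |A ∖ B| — false.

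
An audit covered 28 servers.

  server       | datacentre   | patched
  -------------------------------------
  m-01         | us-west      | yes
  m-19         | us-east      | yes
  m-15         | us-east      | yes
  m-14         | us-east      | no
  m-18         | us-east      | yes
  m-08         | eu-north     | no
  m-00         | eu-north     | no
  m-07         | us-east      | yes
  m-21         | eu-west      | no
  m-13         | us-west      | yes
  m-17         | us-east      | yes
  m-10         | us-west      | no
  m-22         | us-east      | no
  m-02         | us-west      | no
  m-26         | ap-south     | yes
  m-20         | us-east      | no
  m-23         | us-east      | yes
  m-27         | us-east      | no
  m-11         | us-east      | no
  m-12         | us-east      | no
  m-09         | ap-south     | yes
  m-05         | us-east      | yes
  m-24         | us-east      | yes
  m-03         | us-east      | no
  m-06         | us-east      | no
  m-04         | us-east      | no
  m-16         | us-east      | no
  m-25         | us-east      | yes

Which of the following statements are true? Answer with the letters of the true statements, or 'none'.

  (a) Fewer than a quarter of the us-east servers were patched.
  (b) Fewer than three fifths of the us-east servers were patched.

(b)

|A| = 19, |A ∩ B| = 9, |A ∖ B| = 10.
(a) |A ∩ B| / |A| < 1/4: fails.
(b) |A ∩ B| / |A| < 3/5: holds.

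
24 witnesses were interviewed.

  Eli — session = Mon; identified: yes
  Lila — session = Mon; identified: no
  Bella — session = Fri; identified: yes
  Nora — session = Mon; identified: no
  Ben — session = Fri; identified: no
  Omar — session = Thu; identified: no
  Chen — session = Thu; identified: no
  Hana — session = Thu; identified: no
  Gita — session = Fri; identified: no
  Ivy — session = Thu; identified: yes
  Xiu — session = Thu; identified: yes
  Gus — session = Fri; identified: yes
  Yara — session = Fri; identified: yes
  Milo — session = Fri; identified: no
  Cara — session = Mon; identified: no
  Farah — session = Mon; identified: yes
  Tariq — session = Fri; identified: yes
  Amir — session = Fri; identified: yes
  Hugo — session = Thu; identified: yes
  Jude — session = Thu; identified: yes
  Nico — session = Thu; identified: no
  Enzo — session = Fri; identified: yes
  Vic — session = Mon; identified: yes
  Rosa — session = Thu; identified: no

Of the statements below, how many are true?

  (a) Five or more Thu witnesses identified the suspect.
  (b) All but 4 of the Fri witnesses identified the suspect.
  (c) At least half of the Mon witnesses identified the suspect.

1

(a) Thu: |A| = 9, |A ∩ B| = 4; needs |A ∩ B| ≥ 5 — false.
(b) Fri: |A| = 9, |A ∩ B| = 6; needs |A ∖ B| = 4 — false.
(c) Mon: |A| = 6, |A ∩ B| = 3; needs |A ∩ B| ≥ |A ∖ B| — true.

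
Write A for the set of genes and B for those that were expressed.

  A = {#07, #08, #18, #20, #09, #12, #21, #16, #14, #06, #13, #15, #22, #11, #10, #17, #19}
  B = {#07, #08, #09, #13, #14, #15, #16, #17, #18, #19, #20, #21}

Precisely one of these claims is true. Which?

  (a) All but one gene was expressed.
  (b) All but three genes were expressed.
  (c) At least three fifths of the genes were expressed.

(c)

|A| = 17, |A ∩ B| = 12, |A ∖ B| = 5.
(a) requires |A ∖ B| = 1: false.
(b) requires |A ∖ B| = 3: false.
(c) requires |A ∩ B| / |A| ≥ 3/5: true.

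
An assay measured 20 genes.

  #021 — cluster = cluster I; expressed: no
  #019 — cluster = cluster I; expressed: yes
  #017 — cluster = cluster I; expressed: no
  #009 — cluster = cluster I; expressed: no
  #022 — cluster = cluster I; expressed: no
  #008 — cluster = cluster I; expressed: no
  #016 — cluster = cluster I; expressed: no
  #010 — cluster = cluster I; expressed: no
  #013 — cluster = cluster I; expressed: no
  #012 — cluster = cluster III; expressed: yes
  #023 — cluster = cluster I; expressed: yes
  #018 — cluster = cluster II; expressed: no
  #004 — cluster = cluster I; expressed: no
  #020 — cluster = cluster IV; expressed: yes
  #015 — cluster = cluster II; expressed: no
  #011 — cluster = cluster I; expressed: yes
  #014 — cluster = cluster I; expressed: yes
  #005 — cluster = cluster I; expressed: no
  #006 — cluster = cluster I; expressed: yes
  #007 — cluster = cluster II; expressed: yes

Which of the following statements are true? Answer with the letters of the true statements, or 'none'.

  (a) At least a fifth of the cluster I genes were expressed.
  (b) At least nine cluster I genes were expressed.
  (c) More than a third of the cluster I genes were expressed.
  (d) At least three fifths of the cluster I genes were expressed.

|A| = 15, |A ∩ B| = 5, |A ∖ B| = 10.
(a) |A ∩ B| / |A| ≥ 1/5: holds.
(b) |A ∩ B| ≥ 9: fails.
(c) |A ∩ B| / |A| > 1/3: fails.
(d) |A ∩ B| / |A| ≥ 3/5: fails.

(a)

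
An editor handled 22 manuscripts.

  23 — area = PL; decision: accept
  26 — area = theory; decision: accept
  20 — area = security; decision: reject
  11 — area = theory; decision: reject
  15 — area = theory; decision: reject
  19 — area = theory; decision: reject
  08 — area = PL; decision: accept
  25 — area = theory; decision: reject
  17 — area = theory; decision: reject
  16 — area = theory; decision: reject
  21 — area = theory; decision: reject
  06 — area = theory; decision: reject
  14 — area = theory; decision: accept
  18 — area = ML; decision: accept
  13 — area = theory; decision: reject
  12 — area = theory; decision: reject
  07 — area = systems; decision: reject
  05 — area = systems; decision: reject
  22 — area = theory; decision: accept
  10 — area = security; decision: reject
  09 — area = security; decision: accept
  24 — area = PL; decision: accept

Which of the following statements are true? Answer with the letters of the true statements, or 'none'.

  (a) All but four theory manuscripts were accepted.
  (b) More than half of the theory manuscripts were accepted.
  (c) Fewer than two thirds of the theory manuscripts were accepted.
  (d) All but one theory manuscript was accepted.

(c)

|A| = 13, |A ∩ B| = 3, |A ∖ B| = 10.
(a) |A ∖ B| = 4: fails.
(b) |A ∩ B| > |A ∖ B|: fails.
(c) |A ∩ B| / |A| < 2/3: holds.
(d) |A ∖ B| = 1: fails.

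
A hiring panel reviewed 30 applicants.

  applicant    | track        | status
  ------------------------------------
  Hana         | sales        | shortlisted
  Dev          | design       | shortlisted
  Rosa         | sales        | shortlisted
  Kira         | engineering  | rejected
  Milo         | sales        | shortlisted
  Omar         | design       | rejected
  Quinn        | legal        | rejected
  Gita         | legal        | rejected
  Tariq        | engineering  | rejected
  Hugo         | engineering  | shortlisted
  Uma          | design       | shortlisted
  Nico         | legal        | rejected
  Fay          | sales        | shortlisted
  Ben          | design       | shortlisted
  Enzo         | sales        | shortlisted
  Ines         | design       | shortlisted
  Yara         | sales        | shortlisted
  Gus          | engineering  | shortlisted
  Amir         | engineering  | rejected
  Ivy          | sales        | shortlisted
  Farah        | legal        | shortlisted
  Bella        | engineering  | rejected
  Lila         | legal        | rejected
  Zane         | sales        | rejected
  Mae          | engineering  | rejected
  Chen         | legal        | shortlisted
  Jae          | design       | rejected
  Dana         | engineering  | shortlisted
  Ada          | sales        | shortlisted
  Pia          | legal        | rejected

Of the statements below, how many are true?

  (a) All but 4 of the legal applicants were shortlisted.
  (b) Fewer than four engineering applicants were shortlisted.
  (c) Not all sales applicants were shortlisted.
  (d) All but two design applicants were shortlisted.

(a) legal: |A| = 7, |A ∩ B| = 2; needs |A ∖ B| = 4 — false.
(b) engineering: |A| = 8, |A ∩ B| = 3; needs |A ∩ B| < 4 — true.
(c) sales: |A| = 9, |A ∩ B| = 8; needs A ⊄ B (|A ∖ B| ≥ 1) — true.
(d) design: |A| = 6, |A ∩ B| = 4; needs |A ∖ B| = 2 — true.

3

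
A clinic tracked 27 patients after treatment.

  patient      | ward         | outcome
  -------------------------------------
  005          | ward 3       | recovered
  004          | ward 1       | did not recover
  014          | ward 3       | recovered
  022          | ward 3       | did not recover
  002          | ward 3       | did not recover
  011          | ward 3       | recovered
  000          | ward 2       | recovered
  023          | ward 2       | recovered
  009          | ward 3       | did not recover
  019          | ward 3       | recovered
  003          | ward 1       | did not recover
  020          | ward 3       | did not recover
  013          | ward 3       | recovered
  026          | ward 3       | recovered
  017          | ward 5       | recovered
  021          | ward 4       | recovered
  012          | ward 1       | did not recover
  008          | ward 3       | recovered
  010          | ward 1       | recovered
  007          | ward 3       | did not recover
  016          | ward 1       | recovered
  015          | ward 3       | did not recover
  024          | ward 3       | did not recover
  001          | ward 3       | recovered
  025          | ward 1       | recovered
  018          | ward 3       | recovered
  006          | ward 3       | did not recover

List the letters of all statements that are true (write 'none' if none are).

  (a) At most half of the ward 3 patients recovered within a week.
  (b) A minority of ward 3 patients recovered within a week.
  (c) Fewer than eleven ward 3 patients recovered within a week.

(c)

|A| = 17, |A ∩ B| = 9, |A ∖ B| = 8.
(a) |A ∩ B| ≤ |A ∖ B|: fails.
(b) |A ∩ B| < |A ∖ B|: fails.
(c) |A ∩ B| < 11: holds.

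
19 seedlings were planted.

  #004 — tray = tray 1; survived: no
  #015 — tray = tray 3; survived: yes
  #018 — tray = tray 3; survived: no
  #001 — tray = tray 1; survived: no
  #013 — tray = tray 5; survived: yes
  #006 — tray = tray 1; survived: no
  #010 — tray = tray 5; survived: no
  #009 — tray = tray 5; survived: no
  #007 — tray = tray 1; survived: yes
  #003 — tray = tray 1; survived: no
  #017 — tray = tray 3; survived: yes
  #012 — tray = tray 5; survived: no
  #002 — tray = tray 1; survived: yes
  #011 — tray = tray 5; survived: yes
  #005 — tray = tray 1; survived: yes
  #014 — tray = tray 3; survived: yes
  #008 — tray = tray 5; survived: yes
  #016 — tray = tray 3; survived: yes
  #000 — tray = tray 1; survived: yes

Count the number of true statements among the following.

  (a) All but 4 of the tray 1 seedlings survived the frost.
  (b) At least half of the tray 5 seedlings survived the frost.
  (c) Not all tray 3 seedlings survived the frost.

(a) tray 1: |A| = 8, |A ∩ B| = 4; needs |A ∖ B| = 4 — true.
(b) tray 5: |A| = 6, |A ∩ B| = 3; needs |A ∩ B| ≥ |A ∖ B| — true.
(c) tray 3: |A| = 5, |A ∩ B| = 4; needs A ⊄ B (|A ∖ B| ≥ 1) — true.

3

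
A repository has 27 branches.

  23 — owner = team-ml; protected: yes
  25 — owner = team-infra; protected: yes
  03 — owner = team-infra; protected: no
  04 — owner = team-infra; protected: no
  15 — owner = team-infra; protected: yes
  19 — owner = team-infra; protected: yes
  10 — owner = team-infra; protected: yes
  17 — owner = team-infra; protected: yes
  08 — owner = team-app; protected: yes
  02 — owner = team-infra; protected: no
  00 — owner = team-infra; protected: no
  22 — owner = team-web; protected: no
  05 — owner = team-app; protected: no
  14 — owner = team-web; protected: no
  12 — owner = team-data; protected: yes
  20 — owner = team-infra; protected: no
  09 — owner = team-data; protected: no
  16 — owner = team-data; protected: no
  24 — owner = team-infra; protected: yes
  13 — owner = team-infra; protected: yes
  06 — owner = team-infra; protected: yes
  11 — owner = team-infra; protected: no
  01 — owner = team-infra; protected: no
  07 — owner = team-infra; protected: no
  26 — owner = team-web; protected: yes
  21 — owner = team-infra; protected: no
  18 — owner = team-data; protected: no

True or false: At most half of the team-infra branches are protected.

True

'At most half of the team-infra branches are protected' holds iff |A ∩ B| ≤ |A ∖ B|.
|A| = 17, |A ∩ B| = 8, |A ∖ B| = 9.
8 < 9, so the statement is true.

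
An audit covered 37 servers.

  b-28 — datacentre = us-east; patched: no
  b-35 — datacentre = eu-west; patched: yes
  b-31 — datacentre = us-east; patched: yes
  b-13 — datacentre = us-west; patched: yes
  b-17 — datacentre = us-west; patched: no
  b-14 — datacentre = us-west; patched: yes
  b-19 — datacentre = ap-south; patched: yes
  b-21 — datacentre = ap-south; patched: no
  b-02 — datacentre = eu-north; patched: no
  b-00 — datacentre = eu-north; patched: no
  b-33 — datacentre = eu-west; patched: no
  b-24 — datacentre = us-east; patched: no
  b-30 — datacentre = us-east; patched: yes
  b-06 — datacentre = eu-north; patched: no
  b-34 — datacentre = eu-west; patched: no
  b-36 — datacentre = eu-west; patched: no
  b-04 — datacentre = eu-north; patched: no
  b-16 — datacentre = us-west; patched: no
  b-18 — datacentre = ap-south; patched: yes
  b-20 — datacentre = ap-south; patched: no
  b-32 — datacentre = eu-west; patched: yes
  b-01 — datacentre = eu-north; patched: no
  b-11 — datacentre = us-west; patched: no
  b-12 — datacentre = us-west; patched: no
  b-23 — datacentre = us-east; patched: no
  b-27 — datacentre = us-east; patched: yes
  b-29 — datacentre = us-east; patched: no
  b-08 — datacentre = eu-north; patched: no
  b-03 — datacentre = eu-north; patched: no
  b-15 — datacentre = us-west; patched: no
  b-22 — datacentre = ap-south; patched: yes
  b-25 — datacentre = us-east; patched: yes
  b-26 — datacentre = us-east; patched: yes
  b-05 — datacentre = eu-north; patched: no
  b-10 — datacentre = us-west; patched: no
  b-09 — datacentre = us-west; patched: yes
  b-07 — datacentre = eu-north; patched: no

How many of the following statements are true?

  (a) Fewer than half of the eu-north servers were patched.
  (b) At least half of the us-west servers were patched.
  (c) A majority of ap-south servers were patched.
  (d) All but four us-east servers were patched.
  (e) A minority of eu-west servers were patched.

(a) eu-north: |A| = 9, |A ∩ B| = 0; needs |A ∩ B| < |A ∖ B| — true.
(b) us-west: |A| = 9, |A ∩ B| = 3; needs |A ∩ B| ≥ |A ∖ B| — false.
(c) ap-south: |A| = 5, |A ∩ B| = 3; needs |A ∩ B| > |A ∖ B| — true.
(d) us-east: |A| = 9, |A ∩ B| = 5; needs |A ∖ B| = 4 — true.
(e) eu-west: |A| = 5, |A ∩ B| = 2; needs |A ∩ B| < |A ∖ B| — true.

4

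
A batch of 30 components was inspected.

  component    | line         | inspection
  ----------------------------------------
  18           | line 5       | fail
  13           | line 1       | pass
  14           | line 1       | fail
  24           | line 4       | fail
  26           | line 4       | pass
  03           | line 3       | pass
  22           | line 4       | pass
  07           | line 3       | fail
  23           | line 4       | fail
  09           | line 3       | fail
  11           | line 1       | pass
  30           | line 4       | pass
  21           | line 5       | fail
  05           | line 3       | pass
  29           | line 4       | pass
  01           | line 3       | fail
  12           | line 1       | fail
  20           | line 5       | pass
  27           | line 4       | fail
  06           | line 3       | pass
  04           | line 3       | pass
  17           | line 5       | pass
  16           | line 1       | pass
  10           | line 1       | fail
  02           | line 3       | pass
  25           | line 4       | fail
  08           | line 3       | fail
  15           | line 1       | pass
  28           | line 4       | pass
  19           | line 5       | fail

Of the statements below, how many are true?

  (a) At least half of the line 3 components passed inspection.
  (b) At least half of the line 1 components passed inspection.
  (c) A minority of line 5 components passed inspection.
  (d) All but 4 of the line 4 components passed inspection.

(a) line 3: |A| = 9, |A ∩ B| = 5; needs |A ∩ B| ≥ |A ∖ B| — true.
(b) line 1: |A| = 7, |A ∩ B| = 4; needs |A ∩ B| ≥ |A ∖ B| — true.
(c) line 5: |A| = 5, |A ∩ B| = 2; needs |A ∩ B| < |A ∖ B| — true.
(d) line 4: |A| = 9, |A ∩ B| = 5; needs |A ∖ B| = 4 — true.

4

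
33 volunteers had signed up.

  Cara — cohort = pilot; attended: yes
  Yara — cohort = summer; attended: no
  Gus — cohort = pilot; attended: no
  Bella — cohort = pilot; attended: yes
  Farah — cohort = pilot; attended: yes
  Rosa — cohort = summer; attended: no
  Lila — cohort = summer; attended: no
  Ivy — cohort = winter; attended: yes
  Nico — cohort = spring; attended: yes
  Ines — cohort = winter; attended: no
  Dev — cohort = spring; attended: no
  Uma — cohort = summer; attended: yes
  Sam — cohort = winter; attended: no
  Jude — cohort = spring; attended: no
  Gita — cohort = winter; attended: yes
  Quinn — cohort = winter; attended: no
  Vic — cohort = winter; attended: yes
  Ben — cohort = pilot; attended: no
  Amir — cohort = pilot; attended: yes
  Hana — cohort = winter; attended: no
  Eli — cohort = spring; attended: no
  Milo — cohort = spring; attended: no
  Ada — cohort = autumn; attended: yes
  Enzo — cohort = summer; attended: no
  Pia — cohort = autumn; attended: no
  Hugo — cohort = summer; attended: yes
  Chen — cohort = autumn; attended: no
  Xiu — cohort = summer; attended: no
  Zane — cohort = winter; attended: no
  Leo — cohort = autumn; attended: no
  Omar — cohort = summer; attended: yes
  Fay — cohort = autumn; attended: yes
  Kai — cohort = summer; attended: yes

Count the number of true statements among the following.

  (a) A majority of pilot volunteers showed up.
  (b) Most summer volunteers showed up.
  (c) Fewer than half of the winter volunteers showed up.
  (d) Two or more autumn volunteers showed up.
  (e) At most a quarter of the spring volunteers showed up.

(a) pilot: |A| = 6, |A ∩ B| = 4; needs |A ∩ B| > |A ∖ B| — true.
(b) summer: |A| = 9, |A ∩ B| = 4; needs |A ∩ B| > |A ∖ B| — false.
(c) winter: |A| = 8, |A ∩ B| = 3; needs |A ∩ B| < |A ∖ B| — true.
(d) autumn: |A| = 5, |A ∩ B| = 2; needs |A ∩ B| ≥ 2 — true.
(e) spring: |A| = 5, |A ∩ B| = 1; needs |A ∩ B| / |A| ≤ 1/4 — true.

4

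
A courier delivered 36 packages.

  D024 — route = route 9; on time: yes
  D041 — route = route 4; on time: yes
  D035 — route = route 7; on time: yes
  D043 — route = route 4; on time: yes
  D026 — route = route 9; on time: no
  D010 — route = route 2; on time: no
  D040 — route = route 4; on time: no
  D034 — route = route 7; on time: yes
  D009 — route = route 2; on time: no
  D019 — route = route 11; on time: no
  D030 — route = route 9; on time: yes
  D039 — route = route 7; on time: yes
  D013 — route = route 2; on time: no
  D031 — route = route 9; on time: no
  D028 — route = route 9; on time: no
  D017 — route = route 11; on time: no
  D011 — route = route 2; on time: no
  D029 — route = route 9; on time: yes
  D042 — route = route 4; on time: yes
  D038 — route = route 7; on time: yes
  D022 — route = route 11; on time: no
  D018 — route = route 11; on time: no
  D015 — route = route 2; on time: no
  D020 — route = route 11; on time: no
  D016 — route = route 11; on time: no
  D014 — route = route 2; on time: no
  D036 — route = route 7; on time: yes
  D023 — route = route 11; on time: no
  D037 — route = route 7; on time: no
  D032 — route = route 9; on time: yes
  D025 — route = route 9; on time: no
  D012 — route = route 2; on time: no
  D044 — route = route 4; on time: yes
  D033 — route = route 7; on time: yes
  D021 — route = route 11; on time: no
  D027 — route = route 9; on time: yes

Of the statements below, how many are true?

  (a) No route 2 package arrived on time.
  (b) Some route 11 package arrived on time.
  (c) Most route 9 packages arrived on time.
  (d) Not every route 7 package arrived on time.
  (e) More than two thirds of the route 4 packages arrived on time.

4

(a) route 2: |A| = 7, |A ∩ B| = 0; needs A ∩ B = ∅ (|A ∩ B| = 0) — true.
(b) route 11: |A| = 8, |A ∩ B| = 0; needs A ∩ B ≠ ∅ (|A ∩ B| ≥ 1) — false.
(c) route 9: |A| = 9, |A ∩ B| = 5; needs |A ∩ B| > |A ∖ B| — true.
(d) route 7: |A| = 7, |A ∩ B| = 6; needs A ⊄ B (|A ∖ B| ≥ 1) — true.
(e) route 4: |A| = 5, |A ∩ B| = 4; needs |A ∩ B| / |A| > 2/3 — true.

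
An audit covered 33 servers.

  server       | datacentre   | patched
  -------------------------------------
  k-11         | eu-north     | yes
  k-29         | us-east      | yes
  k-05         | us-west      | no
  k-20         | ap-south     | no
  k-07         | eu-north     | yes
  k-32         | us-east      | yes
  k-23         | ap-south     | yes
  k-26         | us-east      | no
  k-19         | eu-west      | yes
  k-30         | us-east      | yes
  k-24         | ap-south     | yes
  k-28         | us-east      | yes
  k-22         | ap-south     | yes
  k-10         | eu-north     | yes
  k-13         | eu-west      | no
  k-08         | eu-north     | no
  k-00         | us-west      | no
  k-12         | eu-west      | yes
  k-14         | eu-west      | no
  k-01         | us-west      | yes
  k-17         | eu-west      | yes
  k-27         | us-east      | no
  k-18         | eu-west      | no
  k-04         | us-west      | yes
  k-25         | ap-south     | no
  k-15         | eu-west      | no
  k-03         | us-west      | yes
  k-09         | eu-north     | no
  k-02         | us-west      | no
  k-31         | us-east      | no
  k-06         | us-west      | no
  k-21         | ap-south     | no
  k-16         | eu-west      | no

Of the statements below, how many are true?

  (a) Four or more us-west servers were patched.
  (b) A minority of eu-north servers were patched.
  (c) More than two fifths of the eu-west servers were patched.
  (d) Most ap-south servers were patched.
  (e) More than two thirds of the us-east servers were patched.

(a) us-west: |A| = 7, |A ∩ B| = 3; needs |A ∩ B| ≥ 4 — false.
(b) eu-north: |A| = 5, |A ∩ B| = 3; needs |A ∩ B| < |A ∖ B| — false.
(c) eu-west: |A| = 8, |A ∩ B| = 3; needs |A ∩ B| / |A| > 2/5 — false.
(d) ap-south: |A| = 6, |A ∩ B| = 3; needs |A ∩ B| > |A ∖ B| — false.
(e) us-east: |A| = 7, |A ∩ B| = 4; needs |A ∩ B| / |A| > 2/3 — false.

0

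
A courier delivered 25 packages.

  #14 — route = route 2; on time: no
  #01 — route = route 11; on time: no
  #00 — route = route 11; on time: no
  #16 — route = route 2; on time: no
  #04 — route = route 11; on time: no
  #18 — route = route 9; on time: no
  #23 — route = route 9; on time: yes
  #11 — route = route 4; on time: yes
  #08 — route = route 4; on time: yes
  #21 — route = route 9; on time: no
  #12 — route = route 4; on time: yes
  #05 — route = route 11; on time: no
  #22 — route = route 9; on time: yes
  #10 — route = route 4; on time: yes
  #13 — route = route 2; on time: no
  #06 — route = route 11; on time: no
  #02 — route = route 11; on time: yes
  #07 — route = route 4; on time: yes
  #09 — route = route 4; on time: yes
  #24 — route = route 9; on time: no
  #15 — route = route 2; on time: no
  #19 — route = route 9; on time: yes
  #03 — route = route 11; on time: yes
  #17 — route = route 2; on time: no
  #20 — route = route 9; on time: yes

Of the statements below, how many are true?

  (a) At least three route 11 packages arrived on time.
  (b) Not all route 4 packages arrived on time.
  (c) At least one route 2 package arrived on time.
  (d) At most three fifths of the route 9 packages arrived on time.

(a) route 11: |A| = 7, |A ∩ B| = 2; needs |A ∩ B| ≥ 3 — false.
(b) route 4: |A| = 6, |A ∩ B| = 6; needs A ⊄ B (|A ∖ B| ≥ 1) — false.
(c) route 2: |A| = 5, |A ∩ B| = 0; needs A ∩ B ≠ ∅ (|A ∩ B| ≥ 1) — false.
(d) route 9: |A| = 7, |A ∩ B| = 4; needs |A ∩ B| / |A| ≤ 3/5 — true.

1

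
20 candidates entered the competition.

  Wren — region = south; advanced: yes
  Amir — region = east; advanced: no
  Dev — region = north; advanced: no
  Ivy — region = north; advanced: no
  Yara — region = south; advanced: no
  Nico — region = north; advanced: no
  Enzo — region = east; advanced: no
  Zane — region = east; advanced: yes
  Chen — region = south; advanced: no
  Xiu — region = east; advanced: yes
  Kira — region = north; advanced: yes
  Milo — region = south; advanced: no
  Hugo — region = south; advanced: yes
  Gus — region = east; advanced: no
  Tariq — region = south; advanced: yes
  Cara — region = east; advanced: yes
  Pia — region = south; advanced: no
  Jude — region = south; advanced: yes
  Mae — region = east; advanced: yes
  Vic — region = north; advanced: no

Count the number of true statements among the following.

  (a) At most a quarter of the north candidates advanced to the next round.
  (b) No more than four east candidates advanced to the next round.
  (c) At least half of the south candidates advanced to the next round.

(a) north: |A| = 5, |A ∩ B| = 1; needs |A ∩ B| / |A| ≤ 1/4 — true.
(b) east: |A| = 7, |A ∩ B| = 4; needs |A ∩ B| ≤ 4 — true.
(c) south: |A| = 8, |A ∩ B| = 4; needs |A ∩ B| ≥ |A ∖ B| — true.

3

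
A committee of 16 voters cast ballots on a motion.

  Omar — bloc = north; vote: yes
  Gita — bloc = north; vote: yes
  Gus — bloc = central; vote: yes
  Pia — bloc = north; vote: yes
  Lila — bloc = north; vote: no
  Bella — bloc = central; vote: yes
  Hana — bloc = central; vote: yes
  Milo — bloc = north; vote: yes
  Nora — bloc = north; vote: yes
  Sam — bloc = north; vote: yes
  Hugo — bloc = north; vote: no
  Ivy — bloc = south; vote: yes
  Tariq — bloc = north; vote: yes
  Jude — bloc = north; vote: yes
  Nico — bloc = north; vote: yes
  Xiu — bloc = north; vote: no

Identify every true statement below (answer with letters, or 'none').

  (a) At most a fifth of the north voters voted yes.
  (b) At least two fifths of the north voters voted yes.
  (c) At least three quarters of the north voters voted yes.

|A| = 12, |A ∩ B| = 9, |A ∖ B| = 3.
(a) |A ∩ B| / |A| ≤ 1/5: fails.
(b) |A ∩ B| / |A| ≥ 2/5: holds.
(c) |A ∩ B| / |A| ≥ 3/4: holds.

(b), (c)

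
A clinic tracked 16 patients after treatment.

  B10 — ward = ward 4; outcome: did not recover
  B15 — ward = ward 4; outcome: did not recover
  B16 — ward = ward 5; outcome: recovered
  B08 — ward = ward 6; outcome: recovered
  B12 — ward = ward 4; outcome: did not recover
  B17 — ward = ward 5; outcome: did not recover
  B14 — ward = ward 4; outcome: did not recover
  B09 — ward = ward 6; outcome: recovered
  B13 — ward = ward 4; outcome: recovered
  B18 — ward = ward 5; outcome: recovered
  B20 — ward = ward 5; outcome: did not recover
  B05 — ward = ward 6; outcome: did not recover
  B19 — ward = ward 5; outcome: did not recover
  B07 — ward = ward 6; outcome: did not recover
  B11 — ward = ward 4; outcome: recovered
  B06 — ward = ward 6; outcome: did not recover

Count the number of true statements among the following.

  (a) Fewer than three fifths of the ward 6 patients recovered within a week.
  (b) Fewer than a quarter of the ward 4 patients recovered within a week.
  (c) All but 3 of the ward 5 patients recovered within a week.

2

(a) ward 6: |A| = 5, |A ∩ B| = 2; needs |A ∩ B| / |A| < 3/5 — true.
(b) ward 4: |A| = 6, |A ∩ B| = 2; needs |A ∩ B| / |A| < 1/4 — false.
(c) ward 5: |A| = 5, |A ∩ B| = 2; needs |A ∖ B| = 3 — true.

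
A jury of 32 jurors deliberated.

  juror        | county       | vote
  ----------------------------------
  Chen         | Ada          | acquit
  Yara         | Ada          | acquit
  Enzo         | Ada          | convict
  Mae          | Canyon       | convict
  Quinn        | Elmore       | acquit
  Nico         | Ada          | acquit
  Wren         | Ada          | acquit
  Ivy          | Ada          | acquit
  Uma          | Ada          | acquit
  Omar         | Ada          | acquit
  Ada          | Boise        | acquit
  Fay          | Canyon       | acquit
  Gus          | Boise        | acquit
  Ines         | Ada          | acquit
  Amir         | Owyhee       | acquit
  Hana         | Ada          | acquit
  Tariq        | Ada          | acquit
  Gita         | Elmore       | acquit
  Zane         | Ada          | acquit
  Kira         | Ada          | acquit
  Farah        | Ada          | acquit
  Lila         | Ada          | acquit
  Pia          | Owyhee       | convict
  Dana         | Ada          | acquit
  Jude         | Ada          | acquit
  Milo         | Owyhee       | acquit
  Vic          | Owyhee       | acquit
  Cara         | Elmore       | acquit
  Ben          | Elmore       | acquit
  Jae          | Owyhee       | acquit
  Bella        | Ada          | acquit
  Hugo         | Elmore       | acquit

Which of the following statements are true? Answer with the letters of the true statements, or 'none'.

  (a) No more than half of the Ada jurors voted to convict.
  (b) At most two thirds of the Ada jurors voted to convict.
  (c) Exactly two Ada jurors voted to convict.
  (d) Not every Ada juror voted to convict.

|A| = 18, |A ∩ B| = 1, |A ∖ B| = 17.
(a) |A ∩ B| ≤ |A ∖ B|: holds.
(b) |A ∩ B| / |A| ≤ 2/3: holds.
(c) |A ∩ B| = 2: fails.
(d) A ⊄ B (|A ∖ B| ≥ 1): holds.

(a), (b), (d)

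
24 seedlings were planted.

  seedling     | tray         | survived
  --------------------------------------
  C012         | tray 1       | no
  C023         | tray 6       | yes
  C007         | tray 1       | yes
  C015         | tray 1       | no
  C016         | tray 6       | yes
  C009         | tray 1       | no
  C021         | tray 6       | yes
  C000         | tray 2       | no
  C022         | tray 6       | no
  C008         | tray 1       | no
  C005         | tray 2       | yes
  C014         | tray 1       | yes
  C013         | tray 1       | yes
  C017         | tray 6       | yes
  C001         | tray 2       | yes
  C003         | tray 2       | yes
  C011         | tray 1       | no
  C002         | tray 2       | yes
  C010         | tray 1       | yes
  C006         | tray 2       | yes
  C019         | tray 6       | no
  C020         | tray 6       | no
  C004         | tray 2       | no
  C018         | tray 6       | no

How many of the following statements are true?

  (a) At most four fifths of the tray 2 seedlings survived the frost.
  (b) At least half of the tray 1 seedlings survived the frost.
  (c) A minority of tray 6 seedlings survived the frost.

(a) tray 2: |A| = 7, |A ∩ B| = 5; needs |A ∩ B| / |A| ≤ 4/5 — true.
(b) tray 1: |A| = 9, |A ∩ B| = 4; needs |A ∩ B| ≥ |A ∖ B| — false.
(c) tray 6: |A| = 8, |A ∩ B| = 4; needs |A ∩ B| < |A ∖ B| — false.

1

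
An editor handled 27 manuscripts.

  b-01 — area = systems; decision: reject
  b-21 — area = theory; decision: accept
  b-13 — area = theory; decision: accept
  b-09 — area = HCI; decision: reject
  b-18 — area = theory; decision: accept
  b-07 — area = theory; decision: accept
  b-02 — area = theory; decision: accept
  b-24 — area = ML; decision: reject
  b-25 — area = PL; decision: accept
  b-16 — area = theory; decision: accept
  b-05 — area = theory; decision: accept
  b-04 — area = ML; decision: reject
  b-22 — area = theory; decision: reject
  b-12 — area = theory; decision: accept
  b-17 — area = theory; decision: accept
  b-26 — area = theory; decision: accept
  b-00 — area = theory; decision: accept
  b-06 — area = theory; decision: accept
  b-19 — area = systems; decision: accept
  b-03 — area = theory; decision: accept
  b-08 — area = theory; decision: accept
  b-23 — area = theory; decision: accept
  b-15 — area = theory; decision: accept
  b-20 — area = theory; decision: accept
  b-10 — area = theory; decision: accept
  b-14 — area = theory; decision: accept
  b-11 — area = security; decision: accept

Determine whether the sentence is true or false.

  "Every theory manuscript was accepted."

'Every theory manuscript was accepted' holds iff A ⊆ B, i.e. every element of A is in B (|A ∖ B| = 0).
|A| = 20, |A ∩ B| = 19, |A ∖ B| = 1.
So the statement is false.

False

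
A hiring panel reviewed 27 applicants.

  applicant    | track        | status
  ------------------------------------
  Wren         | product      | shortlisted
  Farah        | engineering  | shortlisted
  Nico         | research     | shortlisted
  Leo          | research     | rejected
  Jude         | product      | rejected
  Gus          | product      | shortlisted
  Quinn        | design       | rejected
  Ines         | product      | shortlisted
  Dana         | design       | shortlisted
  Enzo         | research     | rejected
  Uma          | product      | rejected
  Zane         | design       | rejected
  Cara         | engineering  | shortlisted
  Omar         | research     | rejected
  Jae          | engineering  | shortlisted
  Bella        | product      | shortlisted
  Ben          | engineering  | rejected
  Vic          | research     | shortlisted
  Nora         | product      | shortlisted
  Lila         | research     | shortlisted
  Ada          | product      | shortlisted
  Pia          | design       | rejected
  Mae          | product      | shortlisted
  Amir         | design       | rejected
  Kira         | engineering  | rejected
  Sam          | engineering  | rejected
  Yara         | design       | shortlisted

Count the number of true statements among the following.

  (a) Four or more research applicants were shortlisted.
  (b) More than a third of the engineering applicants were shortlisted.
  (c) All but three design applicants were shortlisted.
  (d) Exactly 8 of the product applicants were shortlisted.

1

(a) research: |A| = 6, |A ∩ B| = 3; needs |A ∩ B| ≥ 4 — false.
(b) engineering: |A| = 6, |A ∩ B| = 3; needs |A ∩ B| / |A| > 1/3 — true.
(c) design: |A| = 6, |A ∩ B| = 2; needs |A ∖ B| = 3 — false.
(d) product: |A| = 9, |A ∩ B| = 7; needs |A ∩ B| = 8 — false.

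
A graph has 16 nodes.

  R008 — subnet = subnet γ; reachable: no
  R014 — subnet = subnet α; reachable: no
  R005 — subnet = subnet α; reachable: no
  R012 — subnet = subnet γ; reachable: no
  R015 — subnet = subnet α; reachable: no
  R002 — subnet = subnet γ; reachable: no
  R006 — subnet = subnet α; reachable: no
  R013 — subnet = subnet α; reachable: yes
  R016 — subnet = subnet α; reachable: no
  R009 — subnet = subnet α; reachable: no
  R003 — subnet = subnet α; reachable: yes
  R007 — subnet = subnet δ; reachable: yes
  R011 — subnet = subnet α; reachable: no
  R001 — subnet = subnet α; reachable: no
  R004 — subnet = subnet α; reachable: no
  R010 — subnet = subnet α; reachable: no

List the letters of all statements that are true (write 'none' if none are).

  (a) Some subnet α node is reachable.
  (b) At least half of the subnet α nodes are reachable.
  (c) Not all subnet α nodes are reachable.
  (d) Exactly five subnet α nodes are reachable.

(a), (c)

|A| = 12, |A ∩ B| = 2, |A ∖ B| = 10.
(a) A ∩ B ≠ ∅ (|A ∩ B| ≥ 1): holds.
(b) |A ∩ B| ≥ |A ∖ B|: fails.
(c) A ⊄ B (|A ∖ B| ≥ 1): holds.
(d) |A ∩ B| = 5: fails.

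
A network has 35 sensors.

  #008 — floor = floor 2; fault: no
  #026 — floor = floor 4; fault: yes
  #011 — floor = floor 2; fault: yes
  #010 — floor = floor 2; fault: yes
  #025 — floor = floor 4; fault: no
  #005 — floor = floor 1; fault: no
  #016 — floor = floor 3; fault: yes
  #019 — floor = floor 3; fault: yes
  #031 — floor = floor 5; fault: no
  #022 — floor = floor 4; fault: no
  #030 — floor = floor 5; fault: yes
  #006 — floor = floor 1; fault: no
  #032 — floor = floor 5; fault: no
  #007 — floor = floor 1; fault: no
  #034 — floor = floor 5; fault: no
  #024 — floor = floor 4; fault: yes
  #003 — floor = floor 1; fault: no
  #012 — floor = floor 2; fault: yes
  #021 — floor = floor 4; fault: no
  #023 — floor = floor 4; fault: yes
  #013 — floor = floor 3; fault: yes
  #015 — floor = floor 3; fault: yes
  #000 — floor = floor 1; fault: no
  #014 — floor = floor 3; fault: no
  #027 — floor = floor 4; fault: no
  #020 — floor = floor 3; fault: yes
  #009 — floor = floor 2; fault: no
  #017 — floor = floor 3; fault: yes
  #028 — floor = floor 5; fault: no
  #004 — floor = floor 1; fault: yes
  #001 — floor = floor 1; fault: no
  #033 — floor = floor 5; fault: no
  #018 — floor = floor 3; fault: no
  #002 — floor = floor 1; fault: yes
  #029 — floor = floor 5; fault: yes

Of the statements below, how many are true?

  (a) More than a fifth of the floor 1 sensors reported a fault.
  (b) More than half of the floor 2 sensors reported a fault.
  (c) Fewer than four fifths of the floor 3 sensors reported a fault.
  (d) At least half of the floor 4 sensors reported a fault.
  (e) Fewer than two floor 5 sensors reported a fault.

3

(a) floor 1: |A| = 8, |A ∩ B| = 2; needs |A ∩ B| / |A| > 1/5 — true.
(b) floor 2: |A| = 5, |A ∩ B| = 3; needs |A ∩ B| > |A ∖ B| — true.
(c) floor 3: |A| = 8, |A ∩ B| = 6; needs |A ∩ B| / |A| < 4/5 — true.
(d) floor 4: |A| = 7, |A ∩ B| = 3; needs |A ∩ B| ≥ |A ∖ B| — false.
(e) floor 5: |A| = 7, |A ∩ B| = 2; needs |A ∩ B| < 2 — false.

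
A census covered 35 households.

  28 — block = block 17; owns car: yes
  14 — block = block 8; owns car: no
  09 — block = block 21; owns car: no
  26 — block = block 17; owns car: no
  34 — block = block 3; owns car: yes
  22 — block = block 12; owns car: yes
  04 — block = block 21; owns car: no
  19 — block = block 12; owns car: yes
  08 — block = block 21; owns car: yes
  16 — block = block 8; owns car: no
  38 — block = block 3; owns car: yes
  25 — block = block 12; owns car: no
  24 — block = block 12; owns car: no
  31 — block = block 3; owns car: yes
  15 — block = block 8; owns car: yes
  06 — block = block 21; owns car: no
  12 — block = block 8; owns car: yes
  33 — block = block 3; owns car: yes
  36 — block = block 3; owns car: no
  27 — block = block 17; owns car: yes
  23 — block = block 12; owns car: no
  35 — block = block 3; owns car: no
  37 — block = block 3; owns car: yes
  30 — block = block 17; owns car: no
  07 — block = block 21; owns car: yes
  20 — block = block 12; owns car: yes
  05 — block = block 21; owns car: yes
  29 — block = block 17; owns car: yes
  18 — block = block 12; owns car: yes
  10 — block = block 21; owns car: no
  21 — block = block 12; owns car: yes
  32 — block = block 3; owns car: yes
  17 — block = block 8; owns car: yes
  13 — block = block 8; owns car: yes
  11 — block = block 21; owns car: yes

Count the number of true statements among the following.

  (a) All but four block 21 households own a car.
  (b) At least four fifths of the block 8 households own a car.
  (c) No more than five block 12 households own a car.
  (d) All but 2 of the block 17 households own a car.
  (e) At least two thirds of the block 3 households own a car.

(a) block 21: |A| = 8, |A ∩ B| = 4; needs |A ∖ B| = 4 — true.
(b) block 8: |A| = 6, |A ∩ B| = 4; needs |A ∩ B| / |A| ≥ 4/5 — false.
(c) block 12: |A| = 8, |A ∩ B| = 5; needs |A ∩ B| ≤ 5 — true.
(d) block 17: |A| = 5, |A ∩ B| = 3; needs |A ∖ B| = 2 — true.
(e) block 3: |A| = 8, |A ∩ B| = 6; needs |A ∩ B| / |A| ≥ 2/3 — true.

4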